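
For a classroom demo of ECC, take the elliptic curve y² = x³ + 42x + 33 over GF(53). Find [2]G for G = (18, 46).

tangent at (18, 46): λ = (3·18² + 42)/(2·46) ≡ 7/39. 39⁻¹ ≡ 34 (mod 53) since 39·34 = 1326 ≡ 1, so λ ≡ 7·34 ≡ 26.
  x = λ² - 18 - 18 = 676 - 36 ≡ 4; y = λ·(18 - 4) - 46 ≡ 0. → (4, 0)

(4, 0)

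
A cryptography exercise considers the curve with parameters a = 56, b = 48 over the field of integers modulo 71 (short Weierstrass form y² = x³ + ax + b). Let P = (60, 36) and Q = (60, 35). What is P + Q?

O

The two points share x = 60 and their y-coordinates satisfy 36 + 35 ≡ 0 (mod 71), so they are inverses. Their sum is ∞.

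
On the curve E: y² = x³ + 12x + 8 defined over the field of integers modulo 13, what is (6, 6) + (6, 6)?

tangent at (6, 6): λ = (3·6² + 12)/(2·6) ≡ 3/12. 12⁻¹ ≡ 12 (mod 13), so λ ≡ 3·12 ≡ 10.
  x = λ² - 6 - 6 = 100 - 12 ≡ 10; y = λ·(6 - 10) - 6 ≡ 6. → (10, 6)

(10, 6)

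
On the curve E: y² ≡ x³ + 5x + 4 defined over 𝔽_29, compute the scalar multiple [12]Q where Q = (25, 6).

(13, 27)

Double-and-add on 12 = (1100)₂. Start with Q = (25, 6) for the leading 1-bit.
double: tangent at (25, 6): λ = (3·25² + 5)/(2·6) ≡ 24/12. 12⁻¹ ≡ 17 (mod 29) since 12·17 = 204 ≡ 1, so λ ≡ 24·17 ≡ 2.
  x = λ² - 25 - 25 = 4 - 50 ≡ 12; y = λ·(25 - 12) - 6 ≡ 20. → (12, 20)
add Q: (12, 20) + (25, 6). λ = (6 - 20)/(25 - 12) ≡ 15/13 mod 29. 13⁻¹ ≡ 9 (mod 29), so λ ≡ 19.
  x = λ² - 12 - 25 = 361 - 37 ≡ 5; y = λ·(12 - 5) - 20 ≡ 26. → (5, 26)
double: tangent at (5, 26): λ = (3·5² + 5)/(2·26) ≡ 22/23. 23⁻¹ ≡ 24 (mod 29), so λ ≡ 22·24 ≡ 6.
  x = λ² - 5 - 5 = 36 - 10 ≡ 26; y = λ·(5 - 26) - 26 ≡ 22. → (26, 22)
double: tangent at (26, 22): λ = (3·26² + 5)/(2·22) ≡ 3/15. 15⁻¹ ≡ 2 (mod 29) since 15·2 = 30 ≡ 1, so λ ≡ 3·2 ≡ 6.
  x = λ² - 26 - 26 = 36 - 52 ≡ 13; y = λ·(26 - 13) - 22 ≡ 27. → (13, 27)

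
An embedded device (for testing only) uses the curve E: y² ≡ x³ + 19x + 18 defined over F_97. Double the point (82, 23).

tangent at (82, 23): λ = (3·82² + 19)/(2·23) ≡ 15/46. 46⁻¹ ≡ 19 (mod 97), so λ ≡ 15·19 ≡ 91.
  x = λ² - 82 - 82 = 8281 - 164 ≡ 66; y = λ·(82 - 66) - 23 ≡ 75. → (66, 75)

(66, 75)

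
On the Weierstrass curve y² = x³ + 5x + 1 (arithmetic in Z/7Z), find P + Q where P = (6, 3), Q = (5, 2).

(4, 6)

(6, 3) + (5, 2). λ = (2 - 3)/(5 - 6) ≡ 6/6 mod 7. 6⁻¹ ≡ 6 (mod 7) since 6·6 = 36 ≡ 1, so λ ≡ 1.
  x = λ² - 6 - 5 = 1 - 11 ≡ 4; y = λ·(6 - 4) - 3 ≡ 6. → (4, 6)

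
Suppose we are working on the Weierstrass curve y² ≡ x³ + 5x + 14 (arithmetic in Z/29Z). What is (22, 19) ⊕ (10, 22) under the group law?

(17, 16)

(22, 19) + (10, 22). λ = (22 - 19)/(10 - 22) ≡ 3/17 mod 29. 17⁻¹ ≡ 12 (mod 29) since 17·12 = 204 ≡ 1, so λ ≡ 7.
  x = λ² - 22 - 10 = 49 - 32 ≡ 17; y = λ·(22 - 17) - 19 ≡ 16. → (17, 16)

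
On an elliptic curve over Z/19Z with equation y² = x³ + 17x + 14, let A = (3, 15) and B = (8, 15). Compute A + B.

(8, 4)

(3, 15) + (8, 15). λ = (15 - 15)/(8 - 3) ≡ 0/5 mod 19. 5⁻¹ ≡ 4 (mod 19) since 5·4 = 20 ≡ 1, so λ ≡ 0.
  x = λ² - 3 - 8 = 0 - 11 ≡ 8; y = λ·(3 - 8) - 15 ≡ 4. → (8, 4)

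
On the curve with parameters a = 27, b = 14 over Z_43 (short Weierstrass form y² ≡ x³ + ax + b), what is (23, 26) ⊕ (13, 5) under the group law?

(23, 26) + (13, 5). λ = (5 - 26)/(13 - 23) ≡ 22/33 mod 43. 33⁻¹ ≡ 30 (mod 43) since 33·30 = 990 ≡ 1, so λ ≡ 15.
  x = λ² - 23 - 13 = 225 - 36 ≡ 17; y = λ·(23 - 17) - 26 ≡ 21. → (17, 21)

(17, 21)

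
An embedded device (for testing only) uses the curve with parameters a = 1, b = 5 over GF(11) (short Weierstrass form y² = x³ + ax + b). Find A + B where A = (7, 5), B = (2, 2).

(5, 5)

(7, 5) + (2, 2). λ = (2 - 5)/(2 - 7) ≡ 8/6 mod 11. 6⁻¹ ≡ 2 (mod 11), so λ ≡ 5.
  x = λ² - 7 - 2 = 25 - 9 ≡ 5; y = λ·(7 - 5) - 5 ≡ 5. → (5, 5)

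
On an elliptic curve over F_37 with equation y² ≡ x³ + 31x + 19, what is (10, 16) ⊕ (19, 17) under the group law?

(24, 3)

(10, 16) + (19, 17). λ = (17 - 16)/(19 - 10) ≡ 1/9 mod 37. 9⁻¹ ≡ 33 (mod 37) since 9·33 = 297 ≡ 1, so λ ≡ 33.
  x = λ² - 10 - 19 = 1089 - 29 ≡ 24; y = λ·(10 - 24) - 16 ≡ 3. → (24, 3)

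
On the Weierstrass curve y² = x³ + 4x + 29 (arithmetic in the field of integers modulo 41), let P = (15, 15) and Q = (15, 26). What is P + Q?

The two points share x = 15 and their y-coordinates satisfy 15 + 26 ≡ 0 (mod 41), so they are inverses. Their sum is the point at infinity.

O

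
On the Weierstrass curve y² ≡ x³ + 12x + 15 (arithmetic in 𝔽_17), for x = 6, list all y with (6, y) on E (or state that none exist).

x³ + 12x + 15 = 303 ≡ 14 (mod 17).
14 is a non-residue mod 17; no y exists.

none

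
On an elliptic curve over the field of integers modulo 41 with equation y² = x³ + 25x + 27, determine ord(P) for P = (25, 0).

2

2P: (25, 0) + (25, 0): same x and y₁ ≡ -y₂, so the sum is the point at infinity.
2P = the point at infinity, so the order is 2.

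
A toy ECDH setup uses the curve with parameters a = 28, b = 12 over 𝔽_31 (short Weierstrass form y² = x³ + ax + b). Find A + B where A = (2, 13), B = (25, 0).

(2, 13) + (25, 0). λ = (0 - 13)/(25 - 2) ≡ 18/23 mod 31. 23⁻¹ ≡ 27 (mod 31) since 23·27 = 621 ≡ 1, so λ ≡ 21.
  x = λ² - 2 - 25 = 441 - 27 ≡ 11; y = λ·(2 - 11) - 13 ≡ 15. → (11, 15)

(11, 15)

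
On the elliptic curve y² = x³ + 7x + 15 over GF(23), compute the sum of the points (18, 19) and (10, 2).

(20, 17)

(18, 19) + (10, 2). λ = (2 - 19)/(10 - 18) ≡ 6/15 mod 23. 15⁻¹ ≡ 20 (mod 23), so λ ≡ 5.
  x = λ² - 18 - 10 = 25 - 28 ≡ 20; y = λ·(18 - 20) - 19 ≡ 17. → (20, 17)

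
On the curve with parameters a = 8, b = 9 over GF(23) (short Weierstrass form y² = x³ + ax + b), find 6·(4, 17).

Write G = (4, 17).
Repeated addition: build up to 6G.
2G: tangent at (4, 17): λ = (3·4² + 8)/(2·17) ≡ 10/11. 11⁻¹ ≡ 21 (mod 23), so λ ≡ 10·21 ≡ 3.
  x = λ² - 4 - 4 = 9 - 8 ≡ 1; y = λ·(4 - 1) - 17 ≡ 15. → (1, 15)
3G: (1, 15) + (4, 17). λ = (17 - 15)/(4 - 1) ≡ 2/3 mod 23. 3⁻¹ ≡ 8 (mod 23) since 3·8 = 24 ≡ 1, so λ ≡ 16.
  x = λ² - 1 - 4 = 256 - 5 ≡ 21; y = λ·(1 - 21) - 15 ≡ 10. → (21, 10)
4G: (21, 10) + (4, 17). λ = (17 - 10)/(4 - 21) ≡ 7/6 mod 23. 6⁻¹ ≡ 4 (mod 23) since 6·4 = 24 ≡ 1, so λ ≡ 5.
  x = λ² - 21 - 4 = 25 - 25 ≡ 0; y = λ·(21 - 0) - 10 ≡ 3. → (0, 3)
5G: (0, 3) + (4, 17). λ = (17 - 3)/(4 - 0) ≡ 14/4 mod 23. 4⁻¹ ≡ 6 (mod 23), so λ ≡ 15.
  x = λ² - 0 - 4 = 225 - 4 ≡ 14; y = λ·(0 - 14) - 3 ≡ 17. → (14, 17)
6G: (14, 17) + (4, 17). λ = (17 - 17)/(4 - 14) ≡ 0/13 mod 23. 13⁻¹ ≡ 16 (mod 23), so λ ≡ 0.
  x = λ² - 14 - 4 = 0 - 18 ≡ 5; y = λ·(14 - 5) - 17 ≡ 6. → (5, 6)

(5, 6)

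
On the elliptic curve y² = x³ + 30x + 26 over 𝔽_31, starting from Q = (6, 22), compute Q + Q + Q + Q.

Double-and-add on 4 = (100)₂. Start with Q = (6, 22) for the leading 1-bit.
double: tangent at (6, 22): λ = (3·6² + 30)/(2·22) ≡ 14/13. 13⁻¹ ≡ 12 (mod 31), so λ ≡ 14·12 ≡ 13.
  x = λ² - 6 - 6 = 169 - 12 ≡ 2; y = λ·(6 - 2) - 22 ≡ 30. → (2, 30)
double: tangent at (2, 30): λ = (3·2² + 30)/(2·30) ≡ 11/29. 29⁻¹ ≡ 15 (mod 31), so λ ≡ 11·15 ≡ 10.
  x = λ² - 2 - 2 = 100 - 4 ≡ 3; y = λ·(2 - 3) - 30 ≡ 22. → (3, 22)

(3, 22)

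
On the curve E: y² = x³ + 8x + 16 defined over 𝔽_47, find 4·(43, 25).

(27, 9)

Write G = (43, 25).
Repeated addition: build up to 4G.
2G: tangent at (43, 25): λ = (3·43² + 8)/(2·25) ≡ 9/3. 3⁻¹ ≡ 16 (mod 47), so λ ≡ 9·16 ≡ 3.
  x = λ² - 43 - 43 = 9 - 86 ≡ 17; y = λ·(43 - 17) - 25 ≡ 6. → (17, 6)
3G: (17, 6) + (43, 25). λ = (25 - 6)/(43 - 17) ≡ 19/26 mod 47. 26⁻¹ ≡ 38 (mod 47) since 26·38 = 988 ≡ 1, so λ ≡ 17.
  x = λ² - 17 - 43 = 289 - 60 ≡ 41; y = λ·(17 - 41) - 6 ≡ 9. → (41, 9)
4G: (41, 9) + (43, 25). λ = (25 - 9)/(43 - 41) ≡ 16/2 mod 47. 2⁻¹ ≡ 24 (mod 47) since 2·24 = 48 ≡ 1, so λ ≡ 8.
  x = λ² - 41 - 43 = 64 - 84 ≡ 27; y = λ·(41 - 27) - 9 ≡ 9. → (27, 9)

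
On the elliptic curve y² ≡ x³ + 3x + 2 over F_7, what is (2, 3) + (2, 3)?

tangent at (2, 3): λ = (3·2² + 3)/(2·3) ≡ 1/6. 6⁻¹ ≡ 6 (mod 7), so λ ≡ 1·6 ≡ 6.
  x = λ² - 2 - 2 = 36 - 4 ≡ 4; y = λ·(2 - 4) - 3 ≡ 6. → (4, 6)

(4, 6)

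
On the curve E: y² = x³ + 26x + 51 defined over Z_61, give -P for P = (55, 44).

(55, 17)

-(55, 44) = (55, -44 mod 61) = (55, 17).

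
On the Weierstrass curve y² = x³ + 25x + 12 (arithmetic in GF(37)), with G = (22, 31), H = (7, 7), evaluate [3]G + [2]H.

First 3G:
Repeated addition: build up to 3G.
2G: tangent at (22, 31): λ = (3·22² + 25)/(2·31) ≡ 34/25. 25⁻¹ ≡ 3 (mod 37) since 25·3 = 75 ≡ 1, so λ ≡ 34·3 ≡ 28.
  x = λ² - 22 - 22 = 784 - 44 ≡ 0; y = λ·(22 - 0) - 31 ≡ 30. → (0, 30)
3G: (0, 30) + (22, 31). λ = (31 - 30)/(22 - 0) ≡ 1/22 mod 37. 22⁻¹ ≡ 32 (mod 37) since 22·32 = 704 ≡ 1, so λ ≡ 32.
  x = λ² - 0 - 22 = 1024 - 22 ≡ 3; y = λ·(0 - 3) - 30 ≡ 22. → (3, 22)
3G = (3, 22).
Next 2H:
Repeated addition: build up to 2H.
2H: tangent at (7, 7): λ = (3·7² + 25)/(2·7) ≡ 24/14. 14⁻¹ ≡ 8 (mod 37) since 14·8 = 112 ≡ 1, so λ ≡ 24·8 ≡ 7.
  x = λ² - 7 - 7 = 49 - 14 ≡ 35; y = λ·(7 - 35) - 7 ≡ 19. → (35, 19)
2H = (35, 19).
Finally 3G + 2H:
(3, 22) + (35, 19). λ = (19 - 22)/(35 - 3) ≡ 34/32 mod 37. 32⁻¹ ≡ 22 (mod 37), so λ ≡ 8.
  x = λ² - 3 - 35 = 64 - 38 ≡ 26; y = λ·(3 - 26) - 22 ≡ 16. → (26, 16)

(26, 16)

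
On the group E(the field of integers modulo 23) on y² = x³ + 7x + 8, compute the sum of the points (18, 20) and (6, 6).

(1, 19)

(18, 20) + (6, 6). λ = (6 - 20)/(6 - 18) ≡ 9/11 mod 23. 11⁻¹ ≡ 21 (mod 23), so λ ≡ 5.
  x = λ² - 18 - 6 = 25 - 24 ≡ 1; y = λ·(18 - 1) - 20 ≡ 19. → (1, 19)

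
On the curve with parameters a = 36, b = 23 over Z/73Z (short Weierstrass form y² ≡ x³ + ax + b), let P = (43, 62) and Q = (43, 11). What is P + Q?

The two points share x = 43 and their y-coordinates satisfy 62 + 11 ≡ 0 (mod 73), so they are inverses. Their sum is 𝒪.

O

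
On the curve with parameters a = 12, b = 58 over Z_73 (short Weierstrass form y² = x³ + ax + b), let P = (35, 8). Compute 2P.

(40, 58)

tangent at (35, 8): λ = (3·35² + 12)/(2·8) ≡ 37/16. 16⁻¹ ≡ 32 (mod 73) since 16·32 = 512 ≡ 1, so λ ≡ 37·32 ≡ 16.
  x = λ² - 35 - 35 = 256 - 70 ≡ 40; y = λ·(35 - 40) - 8 ≡ 58. → (40, 58)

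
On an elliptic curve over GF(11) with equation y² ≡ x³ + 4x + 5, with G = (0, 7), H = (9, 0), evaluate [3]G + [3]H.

(6, 6)

First 3G:
Repeated addition: build up to 3G.
2G: tangent at (0, 7): λ = (3·0² + 4)/(2·7) ≡ 4/3. 3⁻¹ ≡ 4 (mod 11) since 3·4 = 12 ≡ 1, so λ ≡ 4·4 ≡ 5.
  x = λ² - 0 - 0 = 25 - 0 ≡ 3; y = λ·(0 - 3) - 7 ≡ 0. → (3, 0)
3G: (3, 0) + (0, 7). λ = (7 - 0)/(0 - 3) ≡ 7/8 mod 11. 8⁻¹ ≡ 7 (mod 11) since 8·7 = 56 ≡ 1, so λ ≡ 5.
  x = λ² - 3 - 0 = 25 - 3 ≡ 0; y = λ·(3 - 0) - 0 ≡ 4. → (0, 4)
3G = (0, 4).
Next 3H:
Repeated addition: build up to 3H.
2H: (9, 0) + (9, 0): same x and y₁ ≡ -y₂, so the sum is the point at infinity.
3H: the point at infinity + (9, 0) = (9, 0) (identity).
3H = (9, 0).
Finally 3G + 3H:
(0, 4) + (9, 0). λ = (0 - 4)/(9 - 0) ≡ 7/9 mod 11. 9⁻¹ ≡ 5 (mod 11), so λ ≡ 2.
  x = λ² - 0 - 9 = 4 - 9 ≡ 6; y = λ·(0 - 6) - 4 ≡ 6. → (6, 6)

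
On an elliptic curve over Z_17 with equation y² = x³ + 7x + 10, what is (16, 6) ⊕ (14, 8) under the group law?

(5, 0)

(16, 6) + (14, 8). λ = (8 - 6)/(14 - 16) ≡ 2/15 mod 17. 15⁻¹ ≡ 8 (mod 17), so λ ≡ 16.
  x = λ² - 16 - 14 = 256 - 30 ≡ 5; y = λ·(16 - 5) - 6 ≡ 0. → (5, 0)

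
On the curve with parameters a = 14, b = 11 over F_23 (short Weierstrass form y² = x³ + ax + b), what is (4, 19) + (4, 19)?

tangent at (4, 19): λ = (3·4² + 14)/(2·19) ≡ 16/15. 15⁻¹ ≡ 20 (mod 23) since 15·20 = 300 ≡ 1, so λ ≡ 16·20 ≡ 21.
  x = λ² - 4 - 4 = 441 - 8 ≡ 19; y = λ·(4 - 19) - 19 ≡ 11. → (19, 11)

(19, 11)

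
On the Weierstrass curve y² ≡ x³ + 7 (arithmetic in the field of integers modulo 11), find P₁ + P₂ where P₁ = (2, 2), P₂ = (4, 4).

(6, 5)

(2, 2) + (4, 4). λ = (4 - 2)/(4 - 2) ≡ 2/2 mod 11. 2⁻¹ ≡ 6 (mod 11), so λ ≡ 1.
  x = λ² - 2 - 4 = 1 - 6 ≡ 6; y = λ·(2 - 6) - 2 ≡ 5. → (6, 5)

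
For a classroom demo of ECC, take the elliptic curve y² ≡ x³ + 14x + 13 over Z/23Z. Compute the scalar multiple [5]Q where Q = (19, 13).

Repeated addition: build up to 5Q.
2Q: tangent at (19, 13): λ = (3·19² + 14)/(2·13) ≡ 16/3. 3⁻¹ ≡ 8 (mod 23) since 3·8 = 24 ≡ 1, so λ ≡ 16·8 ≡ 13.
  x = λ² - 19 - 19 = 169 - 38 ≡ 16; y = λ·(19 - 16) - 13 ≡ 3. → (16, 3)
3Q: (16, 3) + (19, 13). λ = (13 - 3)/(19 - 16) ≡ 10/3 mod 23. 3⁻¹ ≡ 8 (mod 23), so λ ≡ 11.
  x = λ² - 16 - 19 = 121 - 35 ≡ 17; y = λ·(16 - 17) - 3 ≡ 9. → (17, 9)
4Q: (17, 9) + (19, 13). λ = (13 - 9)/(19 - 17) ≡ 4/2 mod 23. 2⁻¹ ≡ 12 (mod 23) since 2·12 = 24 ≡ 1, so λ ≡ 2.
  x = λ² - 17 - 19 = 4 - 36 ≡ 14; y = λ·(17 - 14) - 9 ≡ 20. → (14, 20)
5Q: (14, 20) + (19, 13). λ = (13 - 20)/(19 - 14) ≡ 16/5 mod 23. 5⁻¹ ≡ 14 (mod 23) since 5·14 = 70 ≡ 1, so λ ≡ 17.
  x = λ² - 14 - 19 = 289 - 33 ≡ 3; y = λ·(14 - 3) - 20 ≡ 6. → (3, 6)

(3, 6)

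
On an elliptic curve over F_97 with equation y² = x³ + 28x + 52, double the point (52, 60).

tangent at (52, 60): λ = (3·52² + 28)/(2·60) ≡ 89/23. 23⁻¹ ≡ 38 (mod 97) since 23·38 = 874 ≡ 1, so λ ≡ 89·38 ≡ 84.
  x = λ² - 52 - 52 = 7056 - 104 ≡ 65; y = λ·(52 - 65) - 60 ≡ 12. → (65, 12)

(65, 12)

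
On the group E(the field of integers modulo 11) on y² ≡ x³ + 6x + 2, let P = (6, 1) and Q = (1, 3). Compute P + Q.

(9, 9)

(6, 1) + (1, 3). λ = (3 - 1)/(1 - 6) ≡ 2/6 mod 11. 6⁻¹ ≡ 2 (mod 11), so λ ≡ 4.
  x = λ² - 6 - 1 = 16 - 7 ≡ 9; y = λ·(6 - 9) - 1 ≡ 9. → (9, 9)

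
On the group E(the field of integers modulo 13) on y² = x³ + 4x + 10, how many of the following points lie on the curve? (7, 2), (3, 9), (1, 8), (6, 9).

(7, 2): 2² ≡ 4, rhs ≡ 4 → on.
(3, 9): 9² ≡ 3, rhs ≡ 10 → off.
(1, 8): 8² ≡ 12, rhs ≡ 2 → off.
(6, 9): 9² ≡ 3, rhs ≡ 3 → on.

2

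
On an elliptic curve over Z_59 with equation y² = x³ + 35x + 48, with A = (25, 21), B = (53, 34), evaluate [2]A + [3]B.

(55, 32)

First 2A:
Repeated addition: build up to 2A.
2A: tangent at (25, 21): λ = (3·25² + 35)/(2·21) ≡ 22/42. 42⁻¹ ≡ 52 (mod 59) since 42·52 = 2184 ≡ 1, so λ ≡ 22·52 ≡ 23.
  x = λ² - 25 - 25 = 529 - 50 ≡ 7; y = λ·(25 - 7) - 21 ≡ 39. → (7, 39)
2A = (7, 39).
Next 3B:
Repeated addition: build up to 3B.
2B: tangent at (53, 34): λ = (3·53² + 35)/(2·34) ≡ 25/9. 9⁻¹ ≡ 46 (mod 59), so λ ≡ 25·46 ≡ 29.
  x = λ² - 53 - 53 = 841 - 106 ≡ 27; y = λ·(53 - 27) - 34 ≡ 12. → (27, 12)
3B: (27, 12) + (53, 34). λ = (34 - 12)/(53 - 27) ≡ 22/26 mod 59. 26⁻¹ ≡ 25 (mod 59), so λ ≡ 19.
  x = λ² - 27 - 53 = 361 - 80 ≡ 45; y = λ·(27 - 45) - 12 ≡ 0. → (45, 0)
3B = (45, 0).
Finally 2A + 3B:
(7, 39) + (45, 0). λ = (0 - 39)/(45 - 7) ≡ 20/38 mod 59. 38⁻¹ ≡ 14 (mod 59), so λ ≡ 44.
  x = λ² - 7 - 45 = 1936 - 52 ≡ 55; y = λ·(7 - 55) - 39 ≡ 32. → (55, 32)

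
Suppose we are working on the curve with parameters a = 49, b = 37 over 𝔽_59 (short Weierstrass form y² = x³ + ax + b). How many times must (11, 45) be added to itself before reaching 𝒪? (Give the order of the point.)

2P: tangent at (11, 45): λ = (3·11² + 49)/(2·45) ≡ 58/31. 31⁻¹ ≡ 40 (mod 59), so λ ≡ 58·40 ≡ 19.
  x = λ² - 11 - 11 = 361 - 22 ≡ 44; y = λ·(11 - 44) - 45 ≡ 36. → (44, 36)
3P: (44, 36) + (11, 45). λ = (45 - 36)/(11 - 44) ≡ 9/26 mod 59. 26⁻¹ ≡ 25 (mod 59), so λ ≡ 48.
  x = λ² - 44 - 11 = 2304 - 55 ≡ 7; y = λ·(44 - 7) - 36 ≡ 29. → (7, 29)
4P: (7, 29) + (11, 45). λ = (45 - 29)/(11 - 7) ≡ 16/4 mod 59. 4⁻¹ ≡ 15 (mod 59) since 4·15 = 60 ≡ 1, so λ ≡ 4.
  x = λ² - 7 - 11 = 16 - 18 ≡ 57; y = λ·(7 - 57) - 29 ≡ 7. → (57, 7)
5P: (57, 7) + (11, 45). λ = (45 - 7)/(11 - 57) ≡ 38/13 mod 59. 13⁻¹ ≡ 50 (mod 59), so λ ≡ 12.
  x = λ² - 57 - 11 = 144 - 68 ≡ 17; y = λ·(57 - 17) - 7 ≡ 1. → (17, 1)
6P: (17, 1) + (11, 45). λ = (45 - 1)/(11 - 17) ≡ 44/53 mod 59. 53⁻¹ ≡ 49 (mod 59), so λ ≡ 32.
  x = λ² - 17 - 11 = 1024 - 28 ≡ 52; y = λ·(17 - 52) - 1 ≡ 0. → (52, 0)
7P: (52, 0) + (11, 45). λ = (45 - 0)/(11 - 52) ≡ 45/18 mod 59. 18⁻¹ ≡ 23 (mod 59), so λ ≡ 32.
  x = λ² - 52 - 11 = 1024 - 63 ≡ 17; y = λ·(52 - 17) - 0 ≡ 58. → (17, 58)
8P: (17, 58) + (11, 45). λ = (45 - 58)/(11 - 17) ≡ 46/53 mod 59. 53⁻¹ ≡ 49 (mod 59) since 53·49 = 2597 ≡ 1, so λ ≡ 12.
  x = λ² - 17 - 11 = 144 - 28 ≡ 57; y = λ·(17 - 57) - 58 ≡ 52. → (57, 52)
9P: (57, 52) + (11, 45). λ = (45 - 52)/(11 - 57) ≡ 52/13 mod 59. 13⁻¹ ≡ 50 (mod 59) since 13·50 = 650 ≡ 1, so λ ≡ 4.
  x = λ² - 57 - 11 = 16 - 68 ≡ 7; y = λ·(57 - 7) - 52 ≡ 30. → (7, 30)
10P: (7, 30) + (11, 45). λ = (45 - 30)/(11 - 7) ≡ 15/4 mod 59. 4⁻¹ ≡ 15 (mod 59) since 4·15 = 60 ≡ 1, so λ ≡ 48.
  x = λ² - 7 - 11 = 2304 - 18 ≡ 44; y = λ·(7 - 44) - 30 ≡ 23. → (44, 23)
11P: (44, 23) + (11, 45). λ = (45 - 23)/(11 - 44) ≡ 22/26 mod 59. 26⁻¹ ≡ 25 (mod 59), so λ ≡ 19.
  x = λ² - 44 - 11 = 361 - 55 ≡ 11; y = λ·(44 - 11) - 23 ≡ 14. → (11, 14)
12P: (11, 14) + (11, 45): same x and y₁ ≡ -y₂, so the sum is 𝒪.
12P = 𝒪, so the order is 12.

12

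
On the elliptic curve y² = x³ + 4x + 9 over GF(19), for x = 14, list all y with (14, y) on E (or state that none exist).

x³ + 4x + 9 = 2809 ≡ 16 (mod 19).
Square roots of 16 mod 19: 4 and 15 (since 4² = 16 ≡ 16).

4, 15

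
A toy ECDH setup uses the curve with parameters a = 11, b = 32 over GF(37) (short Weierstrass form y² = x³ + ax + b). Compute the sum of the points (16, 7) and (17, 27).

(16, 7) + (17, 27). λ = (27 - 7)/(17 - 16) ≡ 20/1 mod 37. 1⁻¹ ≡ 1 (mod 37) since 1·1 = 1 ≡ 1, so λ ≡ 20.
  x = λ² - 16 - 17 = 400 - 33 ≡ 34; y = λ·(16 - 34) - 7 ≡ 3. → (34, 3)

(34, 3)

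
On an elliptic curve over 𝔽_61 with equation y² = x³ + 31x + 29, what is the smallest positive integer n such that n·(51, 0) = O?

2P: (51, 0) + (51, 0): same x and y₁ ≡ -y₂, so the sum is O.
2P = O, so the order is 2.

2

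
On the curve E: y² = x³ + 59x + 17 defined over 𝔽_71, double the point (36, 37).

(53, 9)

tangent at (36, 37): λ = (3·36² + 59)/(2·37) ≡ 42/3. 3⁻¹ ≡ 24 (mod 71), so λ ≡ 42·24 ≡ 14.
  x = λ² - 36 - 36 = 196 - 72 ≡ 53; y = λ·(36 - 53) - 37 ≡ 9. → (53, 9)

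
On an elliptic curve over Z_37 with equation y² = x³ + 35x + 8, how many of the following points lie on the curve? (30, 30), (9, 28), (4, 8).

2

(30, 30): 30² ≡ 12, rhs ≡ 12 → on.
(9, 28): 28² ≡ 7, rhs ≡ 16 → off.
(4, 8): 8² ≡ 27, rhs ≡ 27 → on.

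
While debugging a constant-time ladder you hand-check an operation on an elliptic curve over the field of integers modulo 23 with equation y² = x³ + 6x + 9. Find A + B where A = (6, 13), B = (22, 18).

(11, 7)

(6, 13) + (22, 18). λ = (18 - 13)/(22 - 6) ≡ 5/16 mod 23. 16⁻¹ ≡ 13 (mod 23) since 16·13 = 208 ≡ 1, so λ ≡ 19.
  x = λ² - 6 - 22 = 361 - 28 ≡ 11; y = λ·(6 - 11) - 13 ≡ 7. → (11, 7)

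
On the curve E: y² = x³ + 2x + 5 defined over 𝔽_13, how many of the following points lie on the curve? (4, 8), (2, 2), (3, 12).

2

(4, 8): 8² ≡ 12, rhs ≡ 12 → on.
(2, 2): 2² ≡ 4, rhs ≡ 4 → on.
(3, 12): 12² ≡ 1, rhs ≡ 12 → off.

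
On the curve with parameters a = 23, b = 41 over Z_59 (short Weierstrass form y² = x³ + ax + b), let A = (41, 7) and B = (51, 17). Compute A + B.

(41, 7) + (51, 17). λ = (17 - 7)/(51 - 41) ≡ 10/10 mod 59. 10⁻¹ ≡ 6 (mod 59) since 10·6 = 60 ≡ 1, so λ ≡ 1.
  x = λ² - 41 - 51 = 1 - 92 ≡ 27; y = λ·(41 - 27) - 7 ≡ 7. → (27, 7)

(27, 7)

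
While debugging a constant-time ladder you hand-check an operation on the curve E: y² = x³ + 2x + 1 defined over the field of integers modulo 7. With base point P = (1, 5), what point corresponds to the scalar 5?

Double-and-add on 5 = (101)₂. Start with P = (1, 5) for the leading 1-bit.
double: tangent at (1, 5): λ = (3·1² + 2)/(2·5) ≡ 5/3. 3⁻¹ ≡ 5 (mod 7) since 3·5 = 15 ≡ 1, so λ ≡ 5·5 ≡ 4.
  x = λ² - 1 - 1 = 16 - 2 ≡ 0; y = λ·(1 - 0) - 5 ≡ 6. → (0, 6)
double: tangent at (0, 6): λ = (3·0² + 2)/(2·6) ≡ 2/5. 5⁻¹ ≡ 3 (mod 7), so λ ≡ 2·3 ≡ 6.
  x = λ² - 0 - 0 = 36 - 0 ≡ 1; y = λ·(0 - 1) - 6 ≡ 2. → (1, 2)
add P: (1, 2) + (1, 5): same x and y₁ ≡ -y₂, so the sum is O.

O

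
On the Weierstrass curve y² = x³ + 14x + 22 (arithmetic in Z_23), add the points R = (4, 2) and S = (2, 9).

(4, 2) + (2, 9). λ = (9 - 2)/(2 - 4) ≡ 7/21 mod 23. 21⁻¹ ≡ 11 (mod 23) since 21·11 = 231 ≡ 1, so λ ≡ 8.
  x = λ² - 4 - 2 = 64 - 6 ≡ 12; y = λ·(4 - 12) - 2 ≡ 3. → (12, 3)

(12, 3)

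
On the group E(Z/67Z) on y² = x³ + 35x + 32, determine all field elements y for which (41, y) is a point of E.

x³ + 35x + 32 = 70388 ≡ 38 (mod 67).
38 is a non-residue mod 67; no y exists.

none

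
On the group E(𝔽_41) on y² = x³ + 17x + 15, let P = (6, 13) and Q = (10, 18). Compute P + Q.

(24, 26)

(6, 13) + (10, 18). λ = (18 - 13)/(10 - 6) ≡ 5/4 mod 41. 4⁻¹ ≡ 31 (mod 41) since 4·31 = 124 ≡ 1, so λ ≡ 32.
  x = λ² - 6 - 10 = 1024 - 16 ≡ 24; y = λ·(6 - 24) - 13 ≡ 26. → (24, 26)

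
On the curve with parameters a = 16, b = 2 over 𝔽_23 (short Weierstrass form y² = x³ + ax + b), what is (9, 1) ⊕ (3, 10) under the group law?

(19, 14)

(9, 1) + (3, 10). λ = (10 - 1)/(3 - 9) ≡ 9/17 mod 23. 17⁻¹ ≡ 19 (mod 23), so λ ≡ 10.
  x = λ² - 9 - 3 = 100 - 12 ≡ 19; y = λ·(9 - 19) - 1 ≡ 14. → (19, 14)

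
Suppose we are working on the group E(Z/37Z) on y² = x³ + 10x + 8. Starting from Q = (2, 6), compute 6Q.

Repeated addition: build up to 6Q.
2Q: tangent at (2, 6): λ = (3·2² + 10)/(2·6) ≡ 22/12. 12⁻¹ ≡ 34 (mod 37), so λ ≡ 22·34 ≡ 8.
  x = λ² - 2 - 2 = 64 - 4 ≡ 23; y = λ·(2 - 23) - 6 ≡ 11. → (23, 11)
3Q: (23, 11) + (2, 6). λ = (6 - 11)/(2 - 23) ≡ 32/16 mod 37. 16⁻¹ ≡ 7 (mod 37), so λ ≡ 2.
  x = λ² - 23 - 2 = 4 - 25 ≡ 16; y = λ·(23 - 16) - 11 ≡ 3. → (16, 3)
4Q: (16, 3) + (2, 6). λ = (6 - 3)/(2 - 16) ≡ 3/23 mod 37. 23⁻¹ ≡ 29 (mod 37) since 23·29 = 667 ≡ 1, so λ ≡ 13.
  x = λ² - 16 - 2 = 169 - 18 ≡ 3; y = λ·(16 - 3) - 3 ≡ 18. → (3, 18)
5Q: (3, 18) + (2, 6). λ = (6 - 18)/(2 - 3) ≡ 25/36 mod 37. 36⁻¹ ≡ 36 (mod 37), so λ ≡ 12.
  x = λ² - 3 - 2 = 144 - 5 ≡ 28; y = λ·(3 - 28) - 18 ≡ 15. → (28, 15)
6Q: (28, 15) + (2, 6). λ = (6 - 15)/(2 - 28) ≡ 28/11 mod 37. 11⁻¹ ≡ 27 (mod 37) since 11·27 = 297 ≡ 1, so λ ≡ 16.
  x = λ² - 28 - 2 = 256 - 30 ≡ 4; y = λ·(28 - 4) - 15 ≡ 36. → (4, 36)

(4, 36)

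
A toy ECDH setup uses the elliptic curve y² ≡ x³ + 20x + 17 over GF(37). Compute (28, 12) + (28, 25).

The two points share x = 28 and their y-coordinates satisfy 12 + 25 ≡ 0 (mod 37), so they are inverses. Their sum is O.

O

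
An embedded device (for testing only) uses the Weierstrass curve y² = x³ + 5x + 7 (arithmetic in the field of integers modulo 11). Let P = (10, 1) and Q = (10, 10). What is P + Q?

The two points share x = 10 and their y-coordinates satisfy 1 + 10 ≡ 0 (mod 11), so they are inverses. Their sum is 𝒪.

O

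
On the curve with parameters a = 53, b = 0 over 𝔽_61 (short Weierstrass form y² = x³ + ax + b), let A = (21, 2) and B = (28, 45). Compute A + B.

(21, 2) + (28, 45). λ = (45 - 2)/(28 - 21) ≡ 43/7 mod 61. 7⁻¹ ≡ 35 (mod 61), so λ ≡ 41.
  x = λ² - 21 - 28 = 1681 - 49 ≡ 46; y = λ·(21 - 46) - 2 ≡ 10. → (46, 10)

(46, 10)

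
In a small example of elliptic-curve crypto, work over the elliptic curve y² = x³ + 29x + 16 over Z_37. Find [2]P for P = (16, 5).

(9, 9)

tangent at (16, 5): λ = (3·16² + 29)/(2·5) ≡ 20/10. 10⁻¹ ≡ 26 (mod 37) since 10·26 = 260 ≡ 1, so λ ≡ 20·26 ≡ 2.
  x = λ² - 16 - 16 = 4 - 32 ≡ 9; y = λ·(16 - 9) - 5 ≡ 9. → (9, 9)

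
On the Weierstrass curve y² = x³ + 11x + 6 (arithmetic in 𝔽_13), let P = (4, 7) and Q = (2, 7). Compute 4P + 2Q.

First 4P:
Repeated addition: build up to 4P.
2P: tangent at (4, 7): λ = (3·4² + 11)/(2·7) ≡ 7/1. 1⁻¹ ≡ 1 (mod 13) since 1·1 = 1 ≡ 1, so λ ≡ 7·1 ≡ 7.
  x = λ² - 4 - 4 = 49 - 8 ≡ 2; y = λ·(4 - 2) - 7 ≡ 7. → (2, 7)
3P: (2, 7) + (4, 7). λ = (7 - 7)/(4 - 2) ≡ 0/2 mod 13. 2⁻¹ ≡ 7 (mod 13) since 2·7 = 14 ≡ 1, so λ ≡ 0.
  x = λ² - 2 - 4 = 0 - 6 ≡ 7; y = λ·(2 - 7) - 7 ≡ 6. → (7, 6)
4P: (7, 6) + (4, 7). λ = (7 - 6)/(4 - 7) ≡ 1/10 mod 13. 10⁻¹ ≡ 4 (mod 13), so λ ≡ 4.
  x = λ² - 7 - 4 = 16 - 11 ≡ 5; y = λ·(7 - 5) - 6 ≡ 2. → (5, 2)
4P = (5, 2).
Next 2Q:
Repeated addition: build up to 2Q.
2Q: tangent at (2, 7): λ = (3·2² + 11)/(2·7) ≡ 10/1. 1⁻¹ ≡ 1 (mod 13), so λ ≡ 10·1 ≡ 10.
  x = λ² - 2 - 2 = 100 - 4 ≡ 5; y = λ·(2 - 5) - 7 ≡ 2. → (5, 2)
2Q = (5, 2).
Finally 4P + 2Q:
tangent at (5, 2): λ = (3·5² + 11)/(2·2) ≡ 8/4. 4⁻¹ ≡ 10 (mod 13), so λ ≡ 8·10 ≡ 2.
  x = λ² - 5 - 5 = 4 - 10 ≡ 7; y = λ·(5 - 7) - 2 ≡ 7. → (7, 7)

(7, 7)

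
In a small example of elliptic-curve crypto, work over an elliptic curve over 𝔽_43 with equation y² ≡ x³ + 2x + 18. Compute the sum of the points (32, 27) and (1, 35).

(32, 27) + (1, 35). λ = (35 - 27)/(1 - 32) ≡ 8/12 mod 43. 12⁻¹ ≡ 18 (mod 43), so λ ≡ 15.
  x = λ² - 32 - 1 = 225 - 33 ≡ 20; y = λ·(32 - 20) - 27 ≡ 24. → (20, 24)

(20, 24)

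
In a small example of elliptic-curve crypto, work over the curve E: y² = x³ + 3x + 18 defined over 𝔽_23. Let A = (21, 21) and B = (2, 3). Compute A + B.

(21, 21) + (2, 3). λ = (3 - 21)/(2 - 21) ≡ 5/4 mod 23. 4⁻¹ ≡ 6 (mod 23), so λ ≡ 7.
  x = λ² - 21 - 2 = 49 - 23 ≡ 3; y = λ·(21 - 3) - 21 ≡ 13. → (3, 13)

(3, 13)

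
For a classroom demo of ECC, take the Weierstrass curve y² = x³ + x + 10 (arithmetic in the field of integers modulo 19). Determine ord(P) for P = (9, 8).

2P: tangent at (9, 8): λ = (3·9² + 1)/(2·8) ≡ 16/16. 16⁻¹ ≡ 6 (mod 19) since 16·6 = 96 ≡ 1, so λ ≡ 16·6 ≡ 1.
  x = λ² - 9 - 9 = 1 - 18 ≡ 2; y = λ·(9 - 2) - 8 ≡ 18. → (2, 18)
3P: (2, 18) + (9, 8). λ = (8 - 18)/(9 - 2) ≡ 9/7 mod 19. 7⁻¹ ≡ 11 (mod 19), so λ ≡ 4.
  x = λ² - 2 - 9 = 16 - 11 ≡ 5; y = λ·(2 - 5) - 18 ≡ 8. → (5, 8)
4P: (5, 8) + (9, 8). λ = (8 - 8)/(9 - 5) ≡ 0/4 mod 19. 4⁻¹ ≡ 5 (mod 19) since 4·5 = 20 ≡ 1, so λ ≡ 0.
  x = λ² - 5 - 9 = 0 - 14 ≡ 5; y = λ·(5 - 5) - 8 ≡ 11. → (5, 11)
5P: (5, 11) + (9, 8). λ = (8 - 11)/(9 - 5) ≡ 16/4 mod 19. 4⁻¹ ≡ 5 (mod 19), so λ ≡ 4.
  x = λ² - 5 - 9 = 16 - 14 ≡ 2; y = λ·(5 - 2) - 11 ≡ 1. → (2, 1)
6P: (2, 1) + (9, 8). λ = (8 - 1)/(9 - 2) ≡ 7/7 mod 19. 7⁻¹ ≡ 11 (mod 19), so λ ≡ 1.
  x = λ² - 2 - 9 = 1 - 11 ≡ 9; y = λ·(2 - 9) - 1 ≡ 11. → (9, 11)
7P: (9, 11) + (9, 8): same x and y₁ ≡ -y₂, so the sum is the point at infinity.
7P = the point at infinity, so the order is 7.

7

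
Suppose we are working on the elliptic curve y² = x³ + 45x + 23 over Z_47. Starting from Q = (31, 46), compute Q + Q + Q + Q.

(42, 40)

Double-and-add on 4 = (100)₂. Start with Q = (31, 46) for the leading 1-bit.
double: tangent at (31, 46): λ = (3·31² + 45)/(2·46) ≡ 14/45. 45⁻¹ ≡ 23 (mod 47), so λ ≡ 14·23 ≡ 40.
  x = λ² - 31 - 31 = 1600 - 62 ≡ 34; y = λ·(31 - 34) - 46 ≡ 22. → (34, 22)
double: tangent at (34, 22): λ = (3·34² + 45)/(2·22) ≡ 35/44. 44⁻¹ ≡ 31 (mod 47) since 44·31 = 1364 ≡ 1, so λ ≡ 35·31 ≡ 4.
  x = λ² - 34 - 34 = 16 - 68 ≡ 42; y = λ·(34 - 42) - 22 ≡ 40. → (42, 40)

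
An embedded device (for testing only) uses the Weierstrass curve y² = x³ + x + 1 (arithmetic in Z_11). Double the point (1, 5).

tangent at (1, 5): λ = (3·1² + 1)/(2·5) ≡ 4/10. 10⁻¹ ≡ 10 (mod 11) since 10·10 = 100 ≡ 1, so λ ≡ 4·10 ≡ 7.
  x = λ² - 1 - 1 = 49 - 2 ≡ 3; y = λ·(1 - 3) - 5 ≡ 3. → (3, 3)

(3, 3)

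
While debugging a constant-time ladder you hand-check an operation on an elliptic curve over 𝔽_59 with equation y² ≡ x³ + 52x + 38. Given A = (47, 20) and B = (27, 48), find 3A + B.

First 3A:
Repeated addition: build up to 3A.
2A: tangent at (47, 20): λ = (3·47² + 52)/(2·20) ≡ 12/40. 40⁻¹ ≡ 31 (mod 59), so λ ≡ 12·31 ≡ 18.
  x = λ² - 47 - 47 = 324 - 94 ≡ 53; y = λ·(47 - 53) - 20 ≡ 49. → (53, 49)
3A: (53, 49) + (47, 20). λ = (20 - 49)/(47 - 53) ≡ 30/53 mod 59. 53⁻¹ ≡ 49 (mod 59), so λ ≡ 54.
  x = λ² - 53 - 47 = 2916 - 100 ≡ 43; y = λ·(53 - 43) - 49 ≡ 19. → (43, 19)
3A = (43, 19).
Finally 3A + B:
(43, 19) + (27, 48). λ = (48 - 19)/(27 - 43) ≡ 29/43 mod 59. 43⁻¹ ≡ 11 (mod 59), so λ ≡ 24.
  x = λ² - 43 - 27 = 576 - 70 ≡ 34; y = λ·(43 - 34) - 19 ≡ 20. → (34, 20)

(34, 20)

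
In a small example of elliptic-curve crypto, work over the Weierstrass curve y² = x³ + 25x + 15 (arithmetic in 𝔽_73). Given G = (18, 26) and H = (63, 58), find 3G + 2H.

First 3G:
Repeated addition: build up to 3G.
2G: tangent at (18, 26): λ = (3·18² + 25)/(2·26) ≡ 48/52. 52⁻¹ ≡ 66 (mod 73) since 52·66 = 3432 ≡ 1, so λ ≡ 48·66 ≡ 29.
  x = λ² - 18 - 18 = 841 - 36 ≡ 2; y = λ·(18 - 2) - 26 ≡ 0. → (2, 0)
3G: (2, 0) + (18, 26). λ = (26 - 0)/(18 - 2) ≡ 26/16 mod 73. 16⁻¹ ≡ 32 (mod 73) since 16·32 = 512 ≡ 1, so λ ≡ 29.
  x = λ² - 2 - 18 = 841 - 20 ≡ 18; y = λ·(2 - 18) - 0 ≡ 47. → (18, 47)
3G = (18, 47).
Next 2H:
Repeated addition: build up to 2H.
2H: tangent at (63, 58): λ = (3·63² + 25)/(2·58) ≡ 33/43. 43⁻¹ ≡ 17 (mod 73), so λ ≡ 33·17 ≡ 50.
  x = λ² - 63 - 63 = 2500 - 126 ≡ 38; y = λ·(63 - 38) - 58 ≡ 24. → (38, 24)
2H = (38, 24).
Finally 3G + 2H:
(18, 47) + (38, 24). λ = (24 - 47)/(38 - 18) ≡ 50/20 mod 73. 20⁻¹ ≡ 11 (mod 73), so λ ≡ 39.
  x = λ² - 18 - 38 = 1521 - 56 ≡ 5; y = λ·(18 - 5) - 47 ≡ 22. → (5, 22)

(5, 22)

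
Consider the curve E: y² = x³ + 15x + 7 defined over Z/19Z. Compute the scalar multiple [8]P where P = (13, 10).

(2, 8)

Repeated addition: build up to 8P.
2P: tangent at (13, 10): λ = (3·13² + 15)/(2·10) ≡ 9/1. 1⁻¹ ≡ 1 (mod 19) since 1·1 = 1 ≡ 1, so λ ≡ 9·1 ≡ 9.
  x = λ² - 13 - 13 = 81 - 26 ≡ 17; y = λ·(13 - 17) - 10 ≡ 11. → (17, 11)
3P: (17, 11) + (13, 10). λ = (10 - 11)/(13 - 17) ≡ 18/15 mod 19. 15⁻¹ ≡ 14 (mod 19), so λ ≡ 5.
  x = λ² - 17 - 13 = 25 - 30 ≡ 14; y = λ·(17 - 14) - 11 ≡ 4. → (14, 4)
4P: (14, 4) + (13, 10). λ = (10 - 4)/(13 - 14) ≡ 6/18 mod 19. 18⁻¹ ≡ 18 (mod 19), so λ ≡ 13.
  x = λ² - 14 - 13 = 169 - 27 ≡ 9; y = λ·(14 - 9) - 4 ≡ 4. → (9, 4)
5P: (9, 4) + (13, 10). λ = (10 - 4)/(13 - 9) ≡ 6/4 mod 19. 4⁻¹ ≡ 5 (mod 19), so λ ≡ 11.
  x = λ² - 9 - 13 = 121 - 22 ≡ 4; y = λ·(9 - 4) - 4 ≡ 13. → (4, 13)
6P: (4, 13) + (13, 10). λ = (10 - 13)/(13 - 4) ≡ 16/9 mod 19. 9⁻¹ ≡ 17 (mod 19), so λ ≡ 6.
  x = λ² - 4 - 13 = 36 - 17 ≡ 0; y = λ·(4 - 0) - 13 ≡ 11. → (0, 11)
7P: (0, 11) + (13, 10). λ = (10 - 11)/(13 - 0) ≡ 18/13 mod 19. 13⁻¹ ≡ 3 (mod 19) since 13·3 = 39 ≡ 1, so λ ≡ 16.
  x = λ² - 0 - 13 = 256 - 13 ≡ 15; y = λ·(0 - 15) - 11 ≡ 15. → (15, 15)
8P: (15, 15) + (13, 10). λ = (10 - 15)/(13 - 15) ≡ 14/17 mod 19. 17⁻¹ ≡ 9 (mod 19), so λ ≡ 12.
  x = λ² - 15 - 13 = 144 - 28 ≡ 2; y = λ·(15 - 2) - 15 ≡ 8. → (2, 8)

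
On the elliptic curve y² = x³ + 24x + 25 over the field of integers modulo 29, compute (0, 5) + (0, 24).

O

The two points share x = 0 and their y-coordinates satisfy 5 + 24 ≡ 0 (mod 29), so they are inverses. Their sum is O.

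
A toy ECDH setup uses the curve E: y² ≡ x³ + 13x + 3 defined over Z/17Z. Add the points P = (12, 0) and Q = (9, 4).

(12, 0) + (9, 4). λ = (4 - 0)/(9 - 12) ≡ 4/14 mod 17. 14⁻¹ ≡ 11 (mod 17), so λ ≡ 10.
  x = λ² - 12 - 9 = 100 - 21 ≡ 11; y = λ·(12 - 11) - 0 ≡ 10. → (11, 10)

(11, 10)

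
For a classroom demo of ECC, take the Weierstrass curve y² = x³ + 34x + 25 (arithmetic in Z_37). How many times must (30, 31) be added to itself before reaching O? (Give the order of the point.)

2P: tangent at (30, 31): λ = (3·30² + 34)/(2·31) ≡ 33/25. 25⁻¹ ≡ 3 (mod 37) since 25·3 = 75 ≡ 1, so λ ≡ 33·3 ≡ 25.
  x = λ² - 30 - 30 = 625 - 60 ≡ 10; y = λ·(30 - 10) - 31 ≡ 25. → (10, 25)
3P: (10, 25) + (30, 31). λ = (31 - 25)/(30 - 10) ≡ 6/20 mod 37. 20⁻¹ ≡ 13 (mod 37), so λ ≡ 4.
  x = λ² - 10 - 30 = 16 - 40 ≡ 13; y = λ·(10 - 13) - 25 ≡ 0. → (13, 0)
4P: (13, 0) + (30, 31). λ = (31 - 0)/(30 - 13) ≡ 31/17 mod 37. 17⁻¹ ≡ 24 (mod 37), so λ ≡ 4.
  x = λ² - 13 - 30 = 16 - 43 ≡ 10; y = λ·(13 - 10) - 0 ≡ 12. → (10, 12)
5P: (10, 12) + (30, 31). λ = (31 - 12)/(30 - 10) ≡ 19/20 mod 37. 20⁻¹ ≡ 13 (mod 37), so λ ≡ 25.
  x = λ² - 10 - 30 = 625 - 40 ≡ 30; y = λ·(10 - 30) - 12 ≡ 6. → (30, 6)
6P: (30, 6) + (30, 31): same x and y₁ ≡ -y₂, so the sum is O.
6P = O, so the order is 6.

6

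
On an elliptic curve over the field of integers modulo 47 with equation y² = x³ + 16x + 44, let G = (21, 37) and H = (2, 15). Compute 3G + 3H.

First 3G:
Repeated addition: build up to 3G.
2G: tangent at (21, 37): λ = (3·21² + 16)/(2·37) ≡ 23/27. 27⁻¹ ≡ 7 (mod 47), so λ ≡ 23·7 ≡ 20.
  x = λ² - 21 - 21 = 400 - 42 ≡ 29; y = λ·(21 - 29) - 37 ≡ 38. → (29, 38)
3G: (29, 38) + (21, 37). λ = (37 - 38)/(21 - 29) ≡ 46/39 mod 47. 39⁻¹ ≡ 41 (mod 47), so λ ≡ 6.
  x = λ² - 29 - 21 = 36 - 50 ≡ 33; y = λ·(29 - 33) - 38 ≡ 32. → (33, 32)
3G = (33, 32).
Next 3H:
Repeated addition: build up to 3H.
2H: tangent at (2, 15): λ = (3·2² + 16)/(2·15) ≡ 28/30. 30⁻¹ ≡ 11 (mod 47), so λ ≡ 28·11 ≡ 26.
  x = λ² - 2 - 2 = 676 - 4 ≡ 14; y = λ·(2 - 14) - 15 ≡ 2. → (14, 2)
3H: (14, 2) + (2, 15). λ = (15 - 2)/(2 - 14) ≡ 13/35 mod 47. 35⁻¹ ≡ 43 (mod 47) since 35·43 = 1505 ≡ 1, so λ ≡ 42.
  x = λ² - 14 - 2 = 1764 - 16 ≡ 9; y = λ·(14 - 9) - 2 ≡ 20. → (9, 20)
3H = (9, 20).
Finally 3G + 3H:
(33, 32) + (9, 20). λ = (20 - 32)/(9 - 33) ≡ 35/23 mod 47. 23⁻¹ ≡ 45 (mod 47) since 23·45 = 1035 ≡ 1, so λ ≡ 24.
  x = λ² - 33 - 9 = 576 - 42 ≡ 17; y = λ·(33 - 17) - 32 ≡ 23. → (17, 23)

(17, 23)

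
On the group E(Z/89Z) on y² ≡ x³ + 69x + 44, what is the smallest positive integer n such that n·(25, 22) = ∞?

2P: tangent at (25, 22): λ = (3·25² + 69)/(2·22) ≡ 75/44. 44⁻¹ ≡ 87 (mod 89), so λ ≡ 75·87 ≡ 28.
  x = λ² - 25 - 25 = 784 - 50 ≡ 22; y = λ·(25 - 22) - 22 ≡ 62. → (22, 62)
3P: (22, 62) + (25, 22). λ = (22 - 62)/(25 - 22) ≡ 49/3 mod 89. 3⁻¹ ≡ 30 (mod 89) since 3·30 = 90 ≡ 1, so λ ≡ 46.
  x = λ² - 22 - 25 = 2116 - 47 ≡ 22; y = λ·(22 - 22) - 62 ≡ 27. → (22, 27)
4P: (22, 27) + (25, 22). λ = (22 - 27)/(25 - 22) ≡ 84/3 mod 89. 3⁻¹ ≡ 30 (mod 89), so λ ≡ 28.
  x = λ² - 22 - 25 = 784 - 47 ≡ 25; y = λ·(22 - 25) - 27 ≡ 67. → (25, 67)
5P: (25, 67) + (25, 22): same x and y₁ ≡ -y₂, so the sum is ∞.
5P = ∞, so the order is 5.

5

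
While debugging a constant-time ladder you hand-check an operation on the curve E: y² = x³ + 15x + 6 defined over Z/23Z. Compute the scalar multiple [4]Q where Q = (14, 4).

(0, 11)

Repeated addition: build up to 4Q.
2Q: tangent at (14, 4): λ = (3·14² + 15)/(2·4) ≡ 5/8. 8⁻¹ ≡ 3 (mod 23), so λ ≡ 5·3 ≡ 15.
  x = λ² - 14 - 14 = 225 - 28 ≡ 13; y = λ·(14 - 13) - 4 ≡ 11. → (13, 11)
3Q: (13, 11) + (14, 4). λ = (4 - 11)/(14 - 13) ≡ 16/1 mod 23. 1⁻¹ ≡ 1 (mod 23) since 1·1 = 1 ≡ 1, so λ ≡ 16.
  x = λ² - 13 - 14 = 256 - 27 ≡ 22; y = λ·(13 - 22) - 11 ≡ 6. → (22, 6)
4Q: (22, 6) + (14, 4). λ = (4 - 6)/(14 - 22) ≡ 21/15 mod 23. 15⁻¹ ≡ 20 (mod 23) since 15·20 = 300 ≡ 1, so λ ≡ 6.
  x = λ² - 22 - 14 = 36 - 36 ≡ 0; y = λ·(22 - 0) - 6 ≡ 11. → (0, 11)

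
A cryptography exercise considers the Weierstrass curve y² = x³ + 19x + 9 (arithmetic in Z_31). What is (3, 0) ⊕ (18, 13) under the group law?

(3, 0) + (18, 13). λ = (13 - 0)/(18 - 3) ≡ 13/15 mod 31. 15⁻¹ ≡ 29 (mod 31), so λ ≡ 5.
  x = λ² - 3 - 18 = 25 - 21 ≡ 4; y = λ·(3 - 4) - 0 ≡ 26. → (4, 26)

(4, 26)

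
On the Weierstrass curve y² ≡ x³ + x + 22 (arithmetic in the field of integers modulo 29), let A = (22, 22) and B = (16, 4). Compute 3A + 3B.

(3, 20)

First 3A:
Repeated addition: build up to 3A.
2A: tangent at (22, 22): λ = (3·22² + 1)/(2·22) ≡ 3/15. 15⁻¹ ≡ 2 (mod 29) since 15·2 = 30 ≡ 1, so λ ≡ 3·2 ≡ 6.
  x = λ² - 22 - 22 = 36 - 44 ≡ 21; y = λ·(22 - 21) - 22 ≡ 13. → (21, 13)
3A: (21, 13) + (22, 22). λ = (22 - 13)/(22 - 21) ≡ 9/1 mod 29. 1⁻¹ ≡ 1 (mod 29) since 1·1 = 1 ≡ 1, so λ ≡ 9.
  x = λ² - 21 - 22 = 81 - 43 ≡ 9; y = λ·(21 - 9) - 13 ≡ 8. → (9, 8)
3A = (9, 8).
Next 3B:
Repeated addition: build up to 3B.
2B: tangent at (16, 4): λ = (3·16² + 1)/(2·4) ≡ 15/8. 8⁻¹ ≡ 11 (mod 29) since 8·11 = 88 ≡ 1, so λ ≡ 15·11 ≡ 20.
  x = λ² - 16 - 16 = 400 - 32 ≡ 20; y = λ·(16 - 20) - 4 ≡ 3. → (20, 3)
3B: (20, 3) + (16, 4). λ = (4 - 3)/(16 - 20) ≡ 1/25 mod 29. 25⁻¹ ≡ 7 (mod 29), so λ ≡ 7.
  x = λ² - 20 - 16 = 49 - 36 ≡ 13; y = λ·(20 - 13) - 3 ≡ 17. → (13, 17)
3B = (13, 17).
Finally 3A + 3B:
(9, 8) + (13, 17). λ = (17 - 8)/(13 - 9) ≡ 9/4 mod 29. 4⁻¹ ≡ 22 (mod 29) since 4·22 = 88 ≡ 1, so λ ≡ 24.
  x = λ² - 9 - 13 = 576 - 22 ≡ 3; y = λ·(9 - 3) - 8 ≡ 20. → (3, 20)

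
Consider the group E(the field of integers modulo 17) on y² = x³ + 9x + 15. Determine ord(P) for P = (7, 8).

6

2P: tangent at (7, 8): λ = (3·7² + 9)/(2·8) ≡ 3/16. 16⁻¹ ≡ 16 (mod 17) since 16·16 = 256 ≡ 1, so λ ≡ 3·16 ≡ 14.
  x = λ² - 7 - 7 = 196 - 14 ≡ 12; y = λ·(7 - 12) - 8 ≡ 7. → (12, 7)
3P: (12, 7) + (7, 8). λ = (8 - 7)/(7 - 12) ≡ 1/12 mod 17. 12⁻¹ ≡ 10 (mod 17), so λ ≡ 10.
  x = λ² - 12 - 7 = 100 - 19 ≡ 13; y = λ·(12 - 13) - 7 ≡ 0. → (13, 0)
4P: (13, 0) + (7, 8). λ = (8 - 0)/(7 - 13) ≡ 8/11 mod 17. 11⁻¹ ≡ 14 (mod 17), so λ ≡ 10.
  x = λ² - 13 - 7 = 100 - 20 ≡ 12; y = λ·(13 - 12) - 0 ≡ 10. → (12, 10)
5P: (12, 10) + (7, 8). λ = (8 - 10)/(7 - 12) ≡ 15/12 mod 17. 12⁻¹ ≡ 10 (mod 17), so λ ≡ 14.
  x = λ² - 12 - 7 = 196 - 19 ≡ 7; y = λ·(12 - 7) - 10 ≡ 9. → (7, 9)
6P: (7, 9) + (7, 8): same x and y₁ ≡ -y₂, so the sum is 𝒪.
6P = 𝒪, so the order is 6.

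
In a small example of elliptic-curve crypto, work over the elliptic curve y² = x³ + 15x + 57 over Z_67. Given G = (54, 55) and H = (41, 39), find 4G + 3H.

First 4G:
Repeated addition: build up to 4G.
2G: tangent at (54, 55): λ = (3·54² + 15)/(2·55) ≡ 53/43. 43⁻¹ ≡ 53 (mod 67), so λ ≡ 53·53 ≡ 62.
  x = λ² - 54 - 54 = 3844 - 108 ≡ 51; y = λ·(54 - 51) - 55 ≡ 64. → (51, 64)
3G: (51, 64) + (54, 55). λ = (55 - 64)/(54 - 51) ≡ 58/3 mod 67. 3⁻¹ ≡ 45 (mod 67) since 3·45 = 135 ≡ 1, so λ ≡ 64.
  x = λ² - 51 - 54 = 4096 - 105 ≡ 38; y = λ·(51 - 38) - 64 ≡ 31. → (38, 31)
4G: (38, 31) + (54, 55). λ = (55 - 31)/(54 - 38) ≡ 24/16 mod 67. 16⁻¹ ≡ 21 (mod 67), so λ ≡ 35.
  x = λ² - 38 - 54 = 1225 - 92 ≡ 61; y = λ·(38 - 61) - 31 ≡ 35. → (61, 35)
4G = (61, 35).
Next 3H:
Repeated addition: build up to 3H.
2H: tangent at (41, 39): λ = (3·41² + 15)/(2·39) ≡ 33/11. 11⁻¹ ≡ 61 (mod 67), so λ ≡ 33·61 ≡ 3.
  x = λ² - 41 - 41 = 9 - 82 ≡ 61; y = λ·(41 - 61) - 39 ≡ 35. → (61, 35)
3H: (61, 35) + (41, 39). λ = (39 - 35)/(41 - 61) ≡ 4/47 mod 67. 47⁻¹ ≡ 10 (mod 67) since 47·10 = 470 ≡ 1, so λ ≡ 40.
  x = λ² - 61 - 41 = 1600 - 102 ≡ 24; y = λ·(61 - 24) - 35 ≡ 38. → (24, 38)
3H = (24, 38).
Finally 4G + 3H:
(61, 35) + (24, 38). λ = (38 - 35)/(24 - 61) ≡ 3/30 mod 67. 30⁻¹ ≡ 38 (mod 67), so λ ≡ 47.
  x = λ² - 61 - 24 = 2209 - 85 ≡ 47; y = λ·(61 - 47) - 35 ≡ 20. → (47, 20)

(47, 20)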